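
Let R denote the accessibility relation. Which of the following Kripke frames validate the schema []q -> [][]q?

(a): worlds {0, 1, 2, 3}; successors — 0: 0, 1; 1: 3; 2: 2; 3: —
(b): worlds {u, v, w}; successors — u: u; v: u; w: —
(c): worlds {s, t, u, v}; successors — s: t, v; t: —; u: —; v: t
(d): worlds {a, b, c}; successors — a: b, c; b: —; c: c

Frame correspondent (Sahlqvist): forall x forall y forall z (Rxy & Ryz -> Rxz) — i.e. transitivity.
(a): fails — R01 and R13 but not R03.
(b): satisfies the condition.
(c): satisfies the condition.
(d): satisfies the condition.
Valid on: (b), (c), (d).

(b), (c), (d)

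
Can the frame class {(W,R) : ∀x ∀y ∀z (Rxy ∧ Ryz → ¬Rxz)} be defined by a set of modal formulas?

Not modally definable

If a class were modally definable it would be closed under surjective bounded morphisms (Goldblatt–Thomason).
The 7-cycle (worlds 0,1,2,3,4,5,6 with 0→1→2→3→4→5→6→0) is intransitive. Mapping every world to a single reflexive point • is a surjective bounded morphism; the reflexive point is not intransitive (R••∧R•• but R••).
So the class is not modally definable.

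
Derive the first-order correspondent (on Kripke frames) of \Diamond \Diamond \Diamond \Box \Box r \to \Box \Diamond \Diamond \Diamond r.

This is a Sahlqvist (Geach-type) schema ◇^3□^2r → □^1◇^3r.
Minimal-valuation argument: fix x; take any y with xR^3y and any z with xR^1z. Set V(r) to the set of worlds R-reachable from y in exactly 2 steps. Then □^2r holds at y, so the antecedent holds at x; validity forces ◇^3r at z, giving a w with zR^3w and yR^2w.
First-order correspondent: \forall x \forall y \forall z ((x R^3 y \wedge xRz) \to \exists w (y R^2 w \wedge z R^3 w)).

\forall x \forall y \forall z ((x R^3 y \wedge xRz) \to \exists w (y R^2 w \wedge z R^3 w))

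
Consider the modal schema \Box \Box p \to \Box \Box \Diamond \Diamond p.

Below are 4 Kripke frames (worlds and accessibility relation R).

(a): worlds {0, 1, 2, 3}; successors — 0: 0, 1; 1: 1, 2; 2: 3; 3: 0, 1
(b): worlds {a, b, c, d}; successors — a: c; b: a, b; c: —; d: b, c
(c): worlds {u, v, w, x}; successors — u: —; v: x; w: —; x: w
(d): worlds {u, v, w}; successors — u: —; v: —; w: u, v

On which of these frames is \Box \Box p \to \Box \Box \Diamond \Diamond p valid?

(a), (d)

Frame correspondent (Sahlqvist): \forall x \forall z (x R^2 z \to \exists w (x R^2 w \wedge z R^2 w)) — i.e. a generalized confluence (Geach) condition.
(a): satisfies the condition.
(b): fails — bR²a but no w with bR²w and aR²w.
(c): fails — vR²w but no t with vR²t and wR²t.
(d): satisfies the condition.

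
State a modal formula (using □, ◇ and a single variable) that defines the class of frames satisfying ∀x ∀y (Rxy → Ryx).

A defining formula is q → □◇q (the B axiom).
Suppose q→□◇q is valid. Take Rxy and set V(q)={x}. Then q at x, so □◇q at x, so ◇q at y, so some z with Ryz has q; z=x, i.e. Ryx.

q → □◇q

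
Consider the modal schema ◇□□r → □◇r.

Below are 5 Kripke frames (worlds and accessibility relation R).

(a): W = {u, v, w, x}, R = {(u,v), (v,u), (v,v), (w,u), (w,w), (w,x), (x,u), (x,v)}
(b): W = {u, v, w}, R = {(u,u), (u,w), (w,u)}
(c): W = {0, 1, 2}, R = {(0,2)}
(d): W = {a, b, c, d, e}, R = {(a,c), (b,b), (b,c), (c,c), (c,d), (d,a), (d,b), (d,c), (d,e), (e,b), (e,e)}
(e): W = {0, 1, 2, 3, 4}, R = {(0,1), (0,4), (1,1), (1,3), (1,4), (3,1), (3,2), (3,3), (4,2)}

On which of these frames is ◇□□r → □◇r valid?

(a), (b)

Frame correspondent (Sahlqvist): ∀x ∀y ∀z ((xRy ∧ xRz) → ∃w (yR²w ∧ zRw)) — i.e. a generalized confluence (Geach) condition.
(a): holds.
(b): holds.
(c): fails — 0R2, 0R2 but no w with 2R²w and 2Rw.
(d): fails — dRa, dRe but no w with aR²w and eRw.
(e): fails — 0R4, 0R1 but no w with 4R²w and 1Rw.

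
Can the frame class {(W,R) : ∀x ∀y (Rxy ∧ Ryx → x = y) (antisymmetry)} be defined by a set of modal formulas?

If a class were modally definable it would be closed under surjective bounded morphisms (Goldblatt–Thomason).
The 4-cycle (worlds a,b,c,d with a→b→c→d→a) is antisymmetric. Sending even-indexed worlds to a and odd-indexed worlds to b is a surjective bounded morphism onto the two-world frame with a↔b, which is not antisymmetric.
So the class is not modally definable.

No — not modally definable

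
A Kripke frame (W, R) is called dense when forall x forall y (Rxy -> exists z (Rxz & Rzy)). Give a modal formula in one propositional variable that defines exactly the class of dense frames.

A defining formula is □□s → □s (the C4 axiom).
Suppose □□s→□s is valid. Take Rxy and set V(s)={w : xR²w}. Then □□s at x, so □s at x, so s at y, i.e. ∃z(Rxz∧Rzy).

□□s → □s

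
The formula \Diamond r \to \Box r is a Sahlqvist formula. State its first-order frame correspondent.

Suppose ◇r→□r is valid. Take Rxy, Rxz and set V(r)={y}. Then ◇r at x, so □r at x, so r at z, i.e. z=y.
Conversely, any frame satisfying \forall x \forall y \forall z (Rxy \wedge Rxz \to y = z) validates the schema.
So the correspondent is partial functionality.

partial functionality: \forall x \forall y \forall z (Rxy \wedge Rxz \to y = z)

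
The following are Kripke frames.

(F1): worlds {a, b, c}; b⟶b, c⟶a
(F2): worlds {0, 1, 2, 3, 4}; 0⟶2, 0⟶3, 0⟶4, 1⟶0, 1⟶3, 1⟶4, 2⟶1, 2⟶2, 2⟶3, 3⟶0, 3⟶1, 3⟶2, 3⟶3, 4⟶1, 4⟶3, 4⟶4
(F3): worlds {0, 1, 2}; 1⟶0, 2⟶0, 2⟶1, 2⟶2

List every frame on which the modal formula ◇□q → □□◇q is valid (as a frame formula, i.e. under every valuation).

The schema corresponds to a generalized confluence (Geach) condition: ∀x ∀y ∀z ((xRy ∧ xR²z) → ∃w (yRw ∧ zRw)).
(F1): satisfies the condition.
(F2): satisfies the condition.
(F3): fails — 2R0, 2R²0 but no w with 0Rw and 0Rw.
Valid on: (F1), (F2).

(F1), (F2)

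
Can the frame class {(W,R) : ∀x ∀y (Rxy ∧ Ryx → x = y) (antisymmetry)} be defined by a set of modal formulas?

No — not modally definable

If a class were modally definable it would be closed under surjective bounded morphisms (Goldblatt–Thomason).
The 4-cycle (worlds w0,w1,w2,w3 with w0→w1→w2→w3→w0) is antisymmetric. Sending even-indexed worlds to a and odd-indexed worlds to b is a surjective bounded morphism onto the two-world frame with a↔b, which is not antisymmetric.
Hence antisymmetry is not modally definable.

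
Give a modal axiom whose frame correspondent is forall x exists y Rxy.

A defining formula is □s → ◇s (the D axiom).
Suppose □s→◇s is valid. At any x set V(s)=W. Then □s at x, so ◇s at x, so x has a successor.

□s → ◇s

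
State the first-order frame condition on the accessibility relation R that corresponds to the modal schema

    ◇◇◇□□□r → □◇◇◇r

∀x ∀y ∀z ((xR³y ∧ xRz) → ∃w (yR³w ∧ zR³w))

This is a Sahlqvist (Geach-type) schema ◇^3□^3r → □^1◇^3r.
First-order correspondent: ∀x ∀y ∀z ((xR³y ∧ xRz) → ∃w (yR³w ∧ zR³w)).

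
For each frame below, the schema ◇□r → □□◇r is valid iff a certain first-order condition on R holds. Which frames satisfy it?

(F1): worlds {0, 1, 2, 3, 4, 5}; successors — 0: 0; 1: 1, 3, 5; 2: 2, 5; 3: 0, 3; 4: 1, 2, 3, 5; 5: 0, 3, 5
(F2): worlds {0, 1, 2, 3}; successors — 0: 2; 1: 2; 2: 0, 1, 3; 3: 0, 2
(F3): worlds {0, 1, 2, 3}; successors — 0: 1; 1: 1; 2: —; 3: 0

The schema corresponds to a generalized confluence (Geach) condition: ∀x ∀y ∀z ((xRy ∧ xR²z) → ∃w (yRw ∧ zRw)).
(F1): fails — 1R1, 1R²0 but no w with 1Rw and 0Rw.
(F2): fails — 0R2, 0R²0 but no w with 2Rw and 0Rw.
(F3): holds.

(F3)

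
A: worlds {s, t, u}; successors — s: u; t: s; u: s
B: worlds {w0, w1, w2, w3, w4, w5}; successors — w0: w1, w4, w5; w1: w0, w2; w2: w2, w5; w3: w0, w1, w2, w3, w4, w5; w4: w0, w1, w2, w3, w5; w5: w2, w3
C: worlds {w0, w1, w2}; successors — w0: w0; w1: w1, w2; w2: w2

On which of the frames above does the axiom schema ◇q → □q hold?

A

This is the axiom for partial functionality; its first-order frame correspondent is ∀x ∀y ∀z (Rxy ∧ Rxz → y = z).
A: satisfies the condition.
B: fails — w0 sees both w1 and w4.
C: fails — w1 sees both w1 and w2.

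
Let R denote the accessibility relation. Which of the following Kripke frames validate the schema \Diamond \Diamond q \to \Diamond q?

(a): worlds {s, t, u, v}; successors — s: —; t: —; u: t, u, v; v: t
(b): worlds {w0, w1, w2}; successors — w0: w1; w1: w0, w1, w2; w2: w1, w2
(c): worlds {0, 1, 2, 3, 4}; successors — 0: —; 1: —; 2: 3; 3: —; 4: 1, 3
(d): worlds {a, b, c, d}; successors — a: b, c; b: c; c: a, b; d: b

Frame correspondent (Sahlqvist): \forall x \forall y \forall z (Rxy \wedge Ryz \to Rxz) — i.e. transitivity.
(a): condition met.
(b): fails — Rw0w1 and Rw1w2 but not Rw0w2.
(c): condition met.
(d): fails — Rbc and Rcb but not Rbb.

(a), (c)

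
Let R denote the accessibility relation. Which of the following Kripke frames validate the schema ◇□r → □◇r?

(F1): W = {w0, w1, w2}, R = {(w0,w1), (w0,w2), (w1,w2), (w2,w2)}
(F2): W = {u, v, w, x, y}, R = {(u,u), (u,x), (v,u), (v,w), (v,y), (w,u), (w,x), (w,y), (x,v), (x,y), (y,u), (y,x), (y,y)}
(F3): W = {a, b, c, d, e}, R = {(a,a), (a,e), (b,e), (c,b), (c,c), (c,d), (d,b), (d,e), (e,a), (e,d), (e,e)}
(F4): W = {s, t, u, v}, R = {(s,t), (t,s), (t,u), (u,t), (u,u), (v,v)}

(F1), (F4)

The schema corresponds to convergence: ∀x ∀y ∀z (Rxy ∧ Rxz → ∃w (Ryw ∧ Rzw)).
(F1): holds.
(F2): fails — Ruu and Rux but u and x have no common successor.
(F3): fails — Rcc and Rcb but c and b have no common successor.
(F4): holds.
Valid on: (F1), (F4).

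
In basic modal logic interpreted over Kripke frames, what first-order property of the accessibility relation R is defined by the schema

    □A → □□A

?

This schema is the 4 axiom.
It corresponds to transitivity: ∀x ∀y ∀z (Rxy ∧ Ryz → Rxz).

transitivity: ∀x ∀y ∀z (Rxy ∧ Ryz → Rxz)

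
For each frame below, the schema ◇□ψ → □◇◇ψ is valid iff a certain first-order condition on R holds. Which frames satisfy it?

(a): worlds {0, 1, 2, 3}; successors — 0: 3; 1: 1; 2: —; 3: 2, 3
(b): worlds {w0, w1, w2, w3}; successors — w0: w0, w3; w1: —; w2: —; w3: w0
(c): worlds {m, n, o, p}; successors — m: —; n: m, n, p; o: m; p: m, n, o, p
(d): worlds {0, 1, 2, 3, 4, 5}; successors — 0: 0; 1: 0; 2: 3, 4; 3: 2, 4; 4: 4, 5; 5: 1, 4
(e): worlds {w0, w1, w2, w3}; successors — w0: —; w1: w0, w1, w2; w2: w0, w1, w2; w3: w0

Frame correspondent (Sahlqvist): ∀x ∀y ∀z ((xRy ∧ xRz) → ∃w (yRw ∧ zR²w)) — i.e. a generalized confluence (Geach) condition.
(a): fails — 3R2, 3R2 but no w with 2Rw and 2R²w.
(b): holds.
(c): fails — nRm, nRm but no w with mRw and mR²w.
(d): fails — 5R1, 5R4 but no w with 1Rw and 4R²w.
(e): fails — w1Rw0, w1Rw0 but no w with w0Rw and w0R²w.

(b)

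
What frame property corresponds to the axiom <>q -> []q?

Partial functionality

Suppose ◇q→□q is valid. Take Rxy, Rxz and set V(q)={y}. Then ◇q at x, so □q at x, so q at z, i.e. z=y.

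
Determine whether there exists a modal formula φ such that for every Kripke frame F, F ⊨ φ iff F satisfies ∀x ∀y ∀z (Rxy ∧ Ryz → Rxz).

Yes, by □q → □□q

The condition is transitivity. A defining modal formula is □q → □□q.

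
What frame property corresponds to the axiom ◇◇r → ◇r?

Transitivity

Replacing r by ¬r and contraposing gives the equivalent schema □r → □□r.
Suppose □r→□□r is valid. Take Rxy, Ryz and set V(r)={w : Rxw}. Then □r at x, so □□r at x, so □r at y, so r at z, i.e. Rxz.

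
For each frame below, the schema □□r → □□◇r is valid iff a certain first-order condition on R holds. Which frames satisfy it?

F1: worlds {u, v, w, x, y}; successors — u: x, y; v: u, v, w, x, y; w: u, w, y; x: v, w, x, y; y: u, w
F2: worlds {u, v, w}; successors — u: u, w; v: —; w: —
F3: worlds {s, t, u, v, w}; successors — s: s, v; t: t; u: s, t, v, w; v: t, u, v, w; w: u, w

This is the axiom for a generalized confluence (Geach) condition; its first-order frame correspondent is ∀x ∀z (xR²z → ∃w (xR²w ∧ zRw)).
F1: condition met.
F2: fails — uR²w but no t with uR²t and wRt.
F3: condition met.
Valid on: F1, F3.

F1, F3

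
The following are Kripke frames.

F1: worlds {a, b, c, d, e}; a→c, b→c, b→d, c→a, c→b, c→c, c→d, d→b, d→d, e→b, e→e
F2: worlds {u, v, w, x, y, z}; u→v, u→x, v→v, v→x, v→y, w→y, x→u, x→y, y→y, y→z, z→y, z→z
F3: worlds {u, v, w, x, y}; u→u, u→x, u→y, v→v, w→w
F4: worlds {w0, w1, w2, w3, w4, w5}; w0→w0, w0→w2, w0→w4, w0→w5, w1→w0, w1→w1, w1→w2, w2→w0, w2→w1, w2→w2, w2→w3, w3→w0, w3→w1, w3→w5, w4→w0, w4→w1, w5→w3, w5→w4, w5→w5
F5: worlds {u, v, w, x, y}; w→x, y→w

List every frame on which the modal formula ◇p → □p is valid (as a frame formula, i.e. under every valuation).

The schema corresponds to partial functionality: ∀x ∀y ∀z (Rxy ∧ Rxz → y = z).
F1: fails — b sees both c and d.
F2: fails — u sees both v and x.
F3: fails — u sees both u and x.
F4: fails — w0 sees both w0 and w2.
F5: condition met.

F5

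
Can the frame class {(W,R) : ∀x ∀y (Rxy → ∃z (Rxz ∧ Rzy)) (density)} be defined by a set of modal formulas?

The condition is density. A defining modal formula is □□r → □r.
Suppose □□r→□r is valid. Take Rxy and set V(r)={w : xR²w}. Then □□r at x, so □r at x, so r at y, i.e. ∃z(Rxz∧Rzy).

Yes, by □□r → □r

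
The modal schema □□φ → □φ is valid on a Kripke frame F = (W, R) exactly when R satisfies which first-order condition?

density: ∀x ∀y (Rxy → ∃z (Rxz ∧ Rzy))

This is the C4 axiom.
It corresponds to density: ∀x ∀y (Rxy → ∃z (Rxz ∧ Rzy)).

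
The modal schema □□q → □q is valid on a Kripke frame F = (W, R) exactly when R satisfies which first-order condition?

density

This schema is the C4 axiom.
Its frame correspondent is density — ∀x ∀y (Rxy → ∃z (Rxz ∧ Rzy)).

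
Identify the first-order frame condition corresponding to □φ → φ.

Suppose □φ→φ is valid. At any x set V(φ)={w : Rxw}. Then □φ holds at x, so φ holds at x, i.e. Rxx.
Conversely, on a frame with reflexivity the schema holds at every world under every valuation.
So the correspondent is reflexivity.

reflexivity: ∀x Rxx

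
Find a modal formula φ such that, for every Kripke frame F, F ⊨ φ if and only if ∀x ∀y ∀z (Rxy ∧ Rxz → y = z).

◇r → □r

The condition is partial functionality. The CD schema ◇r → □r defines it.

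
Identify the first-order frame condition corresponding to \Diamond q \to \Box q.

partial functionality

Suppose ◇q→□q is valid. Take Rxy, Rxz and set V(q)={y}. Then ◇q at x, so □q at x, so q at z, i.e. z=y.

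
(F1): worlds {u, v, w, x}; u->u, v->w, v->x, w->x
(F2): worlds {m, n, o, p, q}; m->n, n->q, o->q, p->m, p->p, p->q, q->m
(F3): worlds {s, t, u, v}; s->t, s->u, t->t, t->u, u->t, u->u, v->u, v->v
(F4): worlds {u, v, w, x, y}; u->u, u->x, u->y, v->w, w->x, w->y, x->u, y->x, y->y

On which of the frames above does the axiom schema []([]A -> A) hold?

(F3)

This is the axiom for shift-reflexivity; its first-order frame correspondent is forall x forall y (Rxy -> Ryy).
(F1): fails — Rvx but not Rxx.
(F2): fails — Rpm but not Rmm.
(F3): ✓.
(F4): fails — Ryx but not Rxx.
Valid on: (F3).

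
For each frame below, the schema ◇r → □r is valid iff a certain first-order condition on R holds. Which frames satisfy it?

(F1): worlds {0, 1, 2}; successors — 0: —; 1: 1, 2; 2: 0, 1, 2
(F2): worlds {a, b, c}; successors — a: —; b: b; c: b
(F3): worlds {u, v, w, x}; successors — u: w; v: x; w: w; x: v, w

(F2)

This is the axiom for partial functionality; its first-order frame correspondent is ∀x ∀y ∀z (Rxy ∧ Rxz → y = z).
(F1): fails — 1 sees both 1 and 2.
(F2): condition met.
(F3): fails — x sees both v and w.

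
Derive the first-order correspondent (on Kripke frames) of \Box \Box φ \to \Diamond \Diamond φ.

This is a Sahlqvist (Geach-type) schema ◇^0□^2φ → □^0◇^2φ.
Minimal-valuation argument: fix x; take any y with xR^0y and any z with xR^0z. Set V(φ) to the set of worlds R-reachable from y in exactly 2 steps. Then □^2φ holds at y, so the antecedent holds at x; validity forces ◇^2φ at z, giving a w with zR^2w and yR^2w.
First-order correspondent: \forall x \exists w (x R^2 w \wedge x R^2 w).

\forall x \exists w (x R^2 w \wedge x R^2 w)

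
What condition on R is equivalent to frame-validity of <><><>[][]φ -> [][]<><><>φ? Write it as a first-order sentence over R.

This is a Sahlqvist (Geach-type) schema ◇^3□^2φ → □^2◇^3φ.
First-order correspondent: forall x forall y forall z ((x R^3 y & x R^2 z) -> exists w (y R^2 w & z R^3 w)).

forall x forall y forall z ((x R^3 y & x R^2 z) -> exists w (y R^2 w & z R^3 w))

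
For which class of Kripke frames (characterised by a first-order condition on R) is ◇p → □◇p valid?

The Euclidean property

Suppose ◇p→□◇p is valid. Take Rxy, Rxz and set V(p)={y}. Then ◇p at x, so □◇p at x, so ◇p at z, so some w with Rzw has p; w=y, i.e. Rzy. By symmetry of the argument, Ryz.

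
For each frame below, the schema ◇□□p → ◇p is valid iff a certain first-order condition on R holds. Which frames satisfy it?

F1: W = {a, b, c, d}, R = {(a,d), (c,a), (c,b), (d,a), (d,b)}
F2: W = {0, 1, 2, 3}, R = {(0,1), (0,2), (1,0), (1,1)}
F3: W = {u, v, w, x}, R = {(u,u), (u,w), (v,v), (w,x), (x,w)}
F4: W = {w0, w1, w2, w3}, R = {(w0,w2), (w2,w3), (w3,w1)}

The schema corresponds to a generalized confluence (Geach) condition: ∀x ∀y (xRy → ∃w (yR²w ∧ xRw)).
F1: fails — cRb but no w with bR²w and cRw.
F2: fails — 0R2 but no w with 2R²w and 0Rw.
F3: ✓.
F4: fails — w0Rw2 but no w with w2R²w and w0Rw.
Valid on: F3.

F3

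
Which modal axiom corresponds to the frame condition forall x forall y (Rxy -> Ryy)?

□(□p → p)

The condition is shift-reflexivity. The T□ schema □(□p → p) defines it.
Suppose □(□p→p) is valid. Take Rxy and set V(p)={w : Ryw}. Then at y, □p holds; since □(□p→p) at x, □p→p at y, so p at y, i.e. Ryy.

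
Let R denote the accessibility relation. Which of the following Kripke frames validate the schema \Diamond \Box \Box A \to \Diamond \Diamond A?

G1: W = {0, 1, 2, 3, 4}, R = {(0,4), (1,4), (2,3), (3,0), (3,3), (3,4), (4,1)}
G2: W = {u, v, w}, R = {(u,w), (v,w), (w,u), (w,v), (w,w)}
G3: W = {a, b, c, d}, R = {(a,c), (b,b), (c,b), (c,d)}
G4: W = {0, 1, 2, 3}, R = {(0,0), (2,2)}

Frame correspondent (Sahlqvist): \forall x \forall y (xRy \to \exists w (y R^2 w \wedge x R^2 w)) — i.e. a generalized confluence (Geach) condition.
G1: fails — 0R4 but no w with 4R²w and 0R²w.
G2: condition met.
G3: fails — cRd but no w with dR²w and cR²w.
G4: condition met.

G2, G4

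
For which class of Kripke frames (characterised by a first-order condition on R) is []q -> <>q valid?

Suppose □q→◇q is valid. At any x set V(q)=W. Then □q at x, so ◇q at x, so x has a successor.

seriality: forall x exists y Rxy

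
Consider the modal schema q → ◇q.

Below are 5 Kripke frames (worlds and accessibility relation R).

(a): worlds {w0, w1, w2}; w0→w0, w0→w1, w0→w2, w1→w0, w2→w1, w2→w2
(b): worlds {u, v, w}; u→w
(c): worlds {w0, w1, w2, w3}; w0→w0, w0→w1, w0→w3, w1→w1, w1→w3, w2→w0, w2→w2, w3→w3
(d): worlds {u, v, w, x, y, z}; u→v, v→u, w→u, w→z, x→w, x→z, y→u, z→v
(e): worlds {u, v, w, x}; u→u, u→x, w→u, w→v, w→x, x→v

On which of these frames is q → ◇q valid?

(c)

This is the axiom for reflexivity; its first-order frame correspondent is ∀x Rxx.
(a): fails — world w1 does not see itself.
(b): fails — world u does not see itself.
(c): satisfies the condition.
(d): fails — world u does not see itself.
(e): fails — world v does not see itself.
Valid on: (c).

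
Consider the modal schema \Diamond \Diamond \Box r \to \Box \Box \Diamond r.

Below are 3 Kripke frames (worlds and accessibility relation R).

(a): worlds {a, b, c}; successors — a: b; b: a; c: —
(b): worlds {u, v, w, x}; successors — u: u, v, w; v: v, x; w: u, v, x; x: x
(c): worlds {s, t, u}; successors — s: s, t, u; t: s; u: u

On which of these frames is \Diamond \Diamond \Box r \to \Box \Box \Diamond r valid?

Frame correspondent (Sahlqvist): \forall x \forall y \forall z ((x R^2 y \wedge x R^2 z) \to \exists w (yRw \wedge zRw)) — i.e. a generalized confluence (Geach) condition.
(a): ✓.
(b): fails — uR²u, uR²x but no t with uRt and xRt.
(c): fails — sR²t, sR²u but no w with tRw and uRw.

(a)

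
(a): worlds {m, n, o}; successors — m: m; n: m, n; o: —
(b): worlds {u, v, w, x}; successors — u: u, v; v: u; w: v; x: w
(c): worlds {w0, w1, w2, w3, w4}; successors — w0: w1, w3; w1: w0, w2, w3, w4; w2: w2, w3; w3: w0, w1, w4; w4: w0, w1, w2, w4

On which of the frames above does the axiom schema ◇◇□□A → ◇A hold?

This is the axiom for a generalized confluence (Geach) condition; its first-order frame correspondent is ∀x ∀y (xR²y → ∃w (yR²w ∧ xRw)).
(a): satisfies the condition.
(b): fails — xR²v but no t with vR²t and xRt.
(c): satisfies the condition.

(a), (c)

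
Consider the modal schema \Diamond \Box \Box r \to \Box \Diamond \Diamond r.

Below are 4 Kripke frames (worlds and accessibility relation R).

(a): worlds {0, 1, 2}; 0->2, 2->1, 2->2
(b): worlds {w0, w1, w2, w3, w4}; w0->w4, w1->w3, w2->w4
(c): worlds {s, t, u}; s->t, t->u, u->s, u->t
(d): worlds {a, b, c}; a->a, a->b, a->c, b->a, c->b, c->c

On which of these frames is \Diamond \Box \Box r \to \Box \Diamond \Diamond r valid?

This is the axiom for a generalized confluence (Geach) condition; its first-order frame correspondent is \forall x \forall y \forall z ((xRy \wedge xRz) \to \exists w (y R^2 w \wedge z R^2 w)).
(a): fails — 2R1, 2R1 but no w with 1R²w and 1R²w.
(b): fails — w0Rw4, w0Rw4 but no w with w4R²w and w4R²w.
(c): fails — uRs, uRt but no w with sR²w and tR²w.
(d): satisfies the condition.

(d)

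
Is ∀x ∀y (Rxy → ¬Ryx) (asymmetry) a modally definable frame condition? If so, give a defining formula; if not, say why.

No

If a class were modally definable it would be closed under surjective bounded morphisms (Goldblatt–Thomason).
The 5-cycle (worlds a,b,c,d,e with a→b→c→d→e→a) is asymmetric. Mapping every world to a single reflexive point • is a surjective bounded morphism, and the reflexive point is not asymmetric (R•• but asymmetry requires ¬R••).
So the class is not modally definable.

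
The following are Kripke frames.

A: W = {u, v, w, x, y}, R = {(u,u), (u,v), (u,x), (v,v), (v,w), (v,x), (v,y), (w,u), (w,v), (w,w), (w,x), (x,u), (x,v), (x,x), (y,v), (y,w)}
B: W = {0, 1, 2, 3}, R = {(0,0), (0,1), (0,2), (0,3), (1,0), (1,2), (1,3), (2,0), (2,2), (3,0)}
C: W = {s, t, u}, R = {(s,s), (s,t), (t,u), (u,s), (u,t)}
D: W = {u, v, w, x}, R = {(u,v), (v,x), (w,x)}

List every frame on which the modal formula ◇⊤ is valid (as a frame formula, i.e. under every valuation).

The schema corresponds to seriality: ∀x ∃y Rxy.
A: holds.
B: holds.
C: holds.
D: fails — world x has no successor.
Valid on: A, B, C.

A, B, C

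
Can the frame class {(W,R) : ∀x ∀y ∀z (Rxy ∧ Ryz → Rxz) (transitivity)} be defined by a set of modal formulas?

This is a Sahlqvist condition; the 4 axiom □r → □□r defines it.

Yes — defined by □r → □□r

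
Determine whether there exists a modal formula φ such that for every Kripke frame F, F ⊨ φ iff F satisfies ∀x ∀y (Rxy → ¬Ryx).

Modal frame validity is preserved under surjective bounded morphisms.
The 5-cycle (worlds s,t,u,v,w with s→t→u→v→w→s) is asymmetric. Mapping every world to a single reflexive point • is a surjective bounded morphism, and the reflexive point is not asymmetric (R•• but asymmetry requires ¬R••).
So no modal formula (or set of formulas) defines exactly the asymmetric frames.

No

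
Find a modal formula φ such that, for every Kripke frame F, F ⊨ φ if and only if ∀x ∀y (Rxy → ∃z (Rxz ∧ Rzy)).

A defining formula is □□p → □p (the C4 axiom).

□□p → □p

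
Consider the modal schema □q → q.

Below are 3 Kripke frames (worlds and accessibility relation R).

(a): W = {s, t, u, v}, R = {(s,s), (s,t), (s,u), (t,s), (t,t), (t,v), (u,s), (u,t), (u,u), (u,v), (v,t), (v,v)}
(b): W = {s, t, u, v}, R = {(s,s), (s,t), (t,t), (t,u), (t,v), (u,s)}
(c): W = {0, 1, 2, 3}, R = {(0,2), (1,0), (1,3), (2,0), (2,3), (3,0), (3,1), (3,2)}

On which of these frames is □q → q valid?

(a)

Frame correspondent (Sahlqvist): ∀x Rxx — i.e. reflexivity.
(a): condition met.
(b): fails — world u does not see itself.
(c): fails — world 0 does not see itself.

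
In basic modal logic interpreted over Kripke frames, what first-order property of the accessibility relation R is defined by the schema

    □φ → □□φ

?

transitivity: ∀x ∀y ∀z (Rxy ∧ Ryz → Rxz)

Suppose □φ→□□φ is valid. Take Rxy, Ryz and set V(φ)={w : Rxw}. Then □φ at x, so □□φ at x, so □φ at y, so φ at z, i.e. Rxz.
Conversely, any frame satisfying ∀x ∀y ∀z (Rxy ∧ Ryz → Rxz) validates the schema.
Frame condition: ∀x ∀y ∀z (Rxy ∧ Ryz → Rxz).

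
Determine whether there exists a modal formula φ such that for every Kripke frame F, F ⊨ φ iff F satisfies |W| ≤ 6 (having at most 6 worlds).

No

If a class were modally definable it would be closed under disjoint unions (Goldblatt–Thomason).
Any modal formula valid on each of 7 disjoint one-world frames is valid on their disjoint union (validity is preserved under disjoint unions). Each one-world frame has |W|=1≤6, but the union has |W|=7.
So the class is not modally definable.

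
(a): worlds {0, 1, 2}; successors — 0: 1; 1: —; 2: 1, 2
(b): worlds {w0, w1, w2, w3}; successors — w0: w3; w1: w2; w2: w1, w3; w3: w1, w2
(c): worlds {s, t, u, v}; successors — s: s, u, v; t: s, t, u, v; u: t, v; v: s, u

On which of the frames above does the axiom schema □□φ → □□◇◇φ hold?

The schema corresponds to a generalized confluence (Geach) condition: ∀x ∀z (xR²z → ∃w (xR²w ∧ zR²w)).
(a): fails — 2R²1 but no w with 2R²w and 1R²w.
(b): satisfies the condition.
(c): satisfies the condition.
Valid on: (b), (c).

(b), (c)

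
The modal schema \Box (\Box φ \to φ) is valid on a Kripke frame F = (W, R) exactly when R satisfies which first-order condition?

Suppose □(□φ→φ) is valid. Take Rxy and set V(φ)={w : Ryw}. Then at y, □φ holds; since □(□φ→φ) at x, □φ→φ at y, so φ at y, i.e. Ryy.
The converse is a direct semantic check.
Frame condition: \forall x \forall y (Rxy \to Ryy).

Shift-reflexivity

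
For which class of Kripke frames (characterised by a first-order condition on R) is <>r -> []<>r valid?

Suppose ◇r→□◇r is valid. Take Rxy, Rxz and set V(r)={y}. Then ◇r at x, so □◇r at x, so ◇r at z, so some w with Rzw has r; w=y, i.e. Rzy. By symmetry of the argument, Ryz.

The Euclidean property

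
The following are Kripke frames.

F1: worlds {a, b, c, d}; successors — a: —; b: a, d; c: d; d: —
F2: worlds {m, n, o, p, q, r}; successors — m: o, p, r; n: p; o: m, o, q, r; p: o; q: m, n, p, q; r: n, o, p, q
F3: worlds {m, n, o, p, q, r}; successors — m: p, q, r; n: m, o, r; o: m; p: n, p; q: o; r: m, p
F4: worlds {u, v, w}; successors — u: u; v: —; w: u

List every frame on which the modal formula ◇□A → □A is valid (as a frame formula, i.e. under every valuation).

The schema corresponds to a generalized confluence (Geach) condition: ∀x ∀y ∀z ((xRy ∧ xRz) → ∃w (yRw ∧ z = w)).
F1: fails — bRa, bRa but no w with aRw and a=w.
F2: fails — mRo, mRp but no w with oRw and p=w.
F3: fails — mRp, mRq but no w with pRw and q=w.
F4: holds.

F4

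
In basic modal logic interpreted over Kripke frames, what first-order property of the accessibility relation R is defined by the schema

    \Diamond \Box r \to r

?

Replacing r by ¬r and contraposing gives the equivalent schema r → □◇r.
Suppose r→□◇r is valid. Take Rxy and set V(r)={x}. Then r at x, so □◇r at x, so ◇r at y, so some z with Ryz has r; z=x, i.e. Ryx.

Symmetry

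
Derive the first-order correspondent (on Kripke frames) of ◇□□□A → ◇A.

This is a Sahlqvist (Geach-type) schema ◇^1□^3A → □^0◇^1A.
Minimal-valuation argument: fix x; take any y with xR^1y and any z with xR^0z. Set V(A) to the set of worlds R-reachable from y in exactly 3 steps. Then □^3A holds at y, so the antecedent holds at x; validity forces ◇^1A at z, giving a w with zR^1w and yR^3w.
First-order correspondent: ∀x ∀y (xRy → ∃w (yR³w ∧ xRw)).

∀x ∀y (xRy → ∃w (yR³w ∧ xRw))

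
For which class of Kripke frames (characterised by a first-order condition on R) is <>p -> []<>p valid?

Suppose ◇p→□◇p is valid. Take Rxy, Rxz and set V(p)={y}. Then ◇p at x, so □◇p at x, so ◇p at z, so some w with Rzw has p; w=y, i.e. Rzy. By symmetry of the argument, Ryz.

the Euclidean property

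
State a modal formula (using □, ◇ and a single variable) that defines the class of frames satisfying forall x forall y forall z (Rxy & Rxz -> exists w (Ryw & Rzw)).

The condition is convergence. The .2 schema ◇□ψ → □◇ψ defines it.
Suppose ◇□ψ→□◇ψ is valid. Take Rxy, Rxz and set V(ψ)={w : Ryw}. Then □ψ at y so ◇□ψ at x, so □◇ψ at x, so ◇ψ at z, giving w with Rzw and Ryw.

◇□ψ → □◇ψ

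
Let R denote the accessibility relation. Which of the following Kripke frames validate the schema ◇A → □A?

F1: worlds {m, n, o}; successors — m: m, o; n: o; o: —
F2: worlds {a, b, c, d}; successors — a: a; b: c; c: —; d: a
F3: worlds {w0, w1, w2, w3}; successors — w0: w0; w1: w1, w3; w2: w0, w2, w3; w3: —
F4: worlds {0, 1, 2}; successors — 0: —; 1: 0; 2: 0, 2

F2

This is the axiom for partial functionality; its first-order frame correspondent is ∀x ∀y ∀z (Rxy ∧ Rxz → y = z).
F1: fails — m sees both m and o.
F2: satisfies the condition.
F3: fails — w1 sees both w1 and w3.
F4: fails — 2 sees both 0 and 2.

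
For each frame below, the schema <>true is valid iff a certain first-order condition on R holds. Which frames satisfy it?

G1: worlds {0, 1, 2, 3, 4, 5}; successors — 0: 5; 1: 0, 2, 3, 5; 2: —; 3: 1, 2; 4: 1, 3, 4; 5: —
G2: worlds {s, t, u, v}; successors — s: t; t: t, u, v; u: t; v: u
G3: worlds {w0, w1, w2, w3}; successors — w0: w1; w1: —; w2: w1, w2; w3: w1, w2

G2

The schema corresponds to seriality: forall x exists y Rxy.
G1: fails — world 2 has no successor.
G2: holds.
G3: fails — world w1 has no successor.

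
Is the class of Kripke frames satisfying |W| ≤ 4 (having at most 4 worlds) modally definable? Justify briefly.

Any modally definable frame class is closed under disjoint unions.
Any modal formula valid on each of 5 disjoint one-world frames is valid on their disjoint union (validity is preserved under disjoint unions). Each one-world frame has |W|=1≤4, but the union has |W|=5.
Hence having at most 4 worlds is not modally definable.

Not definable by any modal formula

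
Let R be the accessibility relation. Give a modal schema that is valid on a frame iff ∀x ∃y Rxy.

The condition is seriality. The D schema □s → ◇s defines it.
Suppose □s→◇s is valid. At any x set V(s)=W. Then □s at x, so ◇s at x, so x has a successor.

□s → ◇s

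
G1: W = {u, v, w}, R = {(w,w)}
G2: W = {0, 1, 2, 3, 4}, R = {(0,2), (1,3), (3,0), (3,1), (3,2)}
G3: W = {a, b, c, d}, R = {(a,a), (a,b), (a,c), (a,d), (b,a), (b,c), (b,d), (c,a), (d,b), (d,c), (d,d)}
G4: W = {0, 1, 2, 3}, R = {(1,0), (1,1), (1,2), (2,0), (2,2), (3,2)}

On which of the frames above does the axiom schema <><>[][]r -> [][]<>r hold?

G1, G3

The schema corresponds to a generalized confluence (Geach) condition: forall x forall y forall z ((x R^2 y & x R^2 z) -> exists w (y R^2 w & zRw)).
G1: holds.
G2: fails — 1R²0, 1R²0 but no w with 0R²w and 0Rw.
G3: holds.
G4: fails — 1R²0, 1R²0 but no w with 0R²w and 0Rw.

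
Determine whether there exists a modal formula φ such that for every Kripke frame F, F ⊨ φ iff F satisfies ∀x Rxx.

Definable; □p → p defines it

Yes: it is reflexivity, defined by the T schema □p → p.
Suppose □p→p is valid. At any x set V(p)={w : Rxw}. Then □p holds at x, so p holds at x, i.e. Rxx.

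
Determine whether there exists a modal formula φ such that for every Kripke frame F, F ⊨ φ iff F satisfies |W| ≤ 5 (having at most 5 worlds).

Any modally definable frame class is closed under disjoint unions.
Any modal formula valid on each of 6 disjoint one-world frames is valid on their disjoint union (validity is preserved under disjoint unions). Each one-world frame has |W|=1≤5, but the union has |W|=6.
So no modal formula (or set of formulas) defines exactly the |W|≤5 frames.

Not modally definable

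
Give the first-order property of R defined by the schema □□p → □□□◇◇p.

This is a Sahlqvist (Geach-type) schema ◇^0□^2p → □^3◇^2p.
Minimal-valuation argument: fix x; take any y with xR^0y and any z with xR^3z. Set V(p) to the set of worlds R-reachable from y in exactly 2 steps. Then □^2p holds at y, so the antecedent holds at x; validity forces ◇^2p at z, giving a w with zR^2w and yR^2w.
First-order correspondent: ∀x ∀z (xR³z → ∃w (xR²w ∧ zR²w)).

∀x ∀z (xR³z → ∃w (xR²w ∧ zR²w))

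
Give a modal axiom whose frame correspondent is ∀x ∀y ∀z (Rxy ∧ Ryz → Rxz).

□q → □□q

The condition is transitivity. The 4 schema □q → □□q defines it.
Suppose □q→□□q is valid. Take Rxy, Ryz and set V(q)={w : Rxw}. Then □q at x, so □□q at x, so □q at y, so q at z, i.e. Rxz.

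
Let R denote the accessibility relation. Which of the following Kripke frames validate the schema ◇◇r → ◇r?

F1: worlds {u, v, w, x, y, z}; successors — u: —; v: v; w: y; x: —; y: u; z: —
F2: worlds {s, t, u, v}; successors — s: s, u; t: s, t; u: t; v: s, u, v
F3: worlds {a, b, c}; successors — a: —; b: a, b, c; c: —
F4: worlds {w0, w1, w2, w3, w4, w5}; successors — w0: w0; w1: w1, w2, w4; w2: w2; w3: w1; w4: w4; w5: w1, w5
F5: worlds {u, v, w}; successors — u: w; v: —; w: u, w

Frame correspondent (Sahlqvist): ∀x ∀y (xR²y → ∃w (y = w ∧ xRw)) — i.e. a generalized confluence (Geach) condition.
F1: fails — wR²u but no t with u=t and wRt.
F2: fails — sR²t but no w with t=w and sRw.
F3: satisfies the condition.
F4: fails — w3R²w2 but no w with w2=w and w3Rw.
F5: fails — uR²u but no t with u=t and uRt.
Valid on: F3.

F3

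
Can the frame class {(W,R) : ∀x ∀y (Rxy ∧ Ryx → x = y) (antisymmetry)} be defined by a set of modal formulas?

No — not modally definable

Modal frame validity is preserved under surjective bounded morphisms.
The 6-cycle (worlds 0,1,2,3,4,5 with 0→1→2→3→4→5→0) is antisymmetric. Sending even-indexed worlds to a and odd-indexed worlds to b is a surjective bounded morphism onto the two-world frame with a↔b, which is not antisymmetric.
So the class is not modally definable.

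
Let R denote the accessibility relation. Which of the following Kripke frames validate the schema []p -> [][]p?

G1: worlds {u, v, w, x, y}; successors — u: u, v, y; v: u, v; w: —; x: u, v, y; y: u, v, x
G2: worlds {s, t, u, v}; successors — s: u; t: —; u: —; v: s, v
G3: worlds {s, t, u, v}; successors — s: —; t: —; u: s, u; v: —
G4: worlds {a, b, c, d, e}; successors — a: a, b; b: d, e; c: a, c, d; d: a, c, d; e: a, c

The schema corresponds to transitivity: forall x forall y forall z (Rxy & Ryz -> Rxz).
G1: fails — Ryx and Rxy but not Ryy.
G2: fails — Rvs and Rsu but not Rvu.
G3: satisfies the condition.
G4: fails — Rea and Rab but not Reb.

G3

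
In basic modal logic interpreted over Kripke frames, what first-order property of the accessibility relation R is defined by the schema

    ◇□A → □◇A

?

This is the .2 axiom.
Its frame correspondent is convergence — ∀x ∀y ∀z (Rxy ∧ Rxz → ∃w (Ryw ∧ Rzw)).

Convergence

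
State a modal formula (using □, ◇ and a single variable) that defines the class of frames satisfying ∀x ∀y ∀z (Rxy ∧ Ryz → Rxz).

□ψ → □□ψ

This is transitivity; the standard corresponding axiom is 4: □ψ → □□ψ.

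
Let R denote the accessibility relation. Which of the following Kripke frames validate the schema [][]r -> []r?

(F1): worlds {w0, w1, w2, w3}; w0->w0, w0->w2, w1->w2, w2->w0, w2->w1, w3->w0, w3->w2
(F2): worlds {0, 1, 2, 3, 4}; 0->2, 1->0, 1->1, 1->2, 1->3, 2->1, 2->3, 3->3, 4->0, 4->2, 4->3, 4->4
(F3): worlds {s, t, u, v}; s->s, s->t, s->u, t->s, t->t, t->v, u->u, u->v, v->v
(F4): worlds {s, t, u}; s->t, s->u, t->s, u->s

Frame correspondent (Sahlqvist): forall x forall y (Rxy -> exists z (Rxz & Rzy)) — i.e. density.
(F1): fails — Rw1w2 but no z with Rw1z and Rzw2.
(F2): fails — R02 but no z with R0z and Rz2.
(F3): condition met.
(F4): fails — Rsu but no z with Rsz and Rzu.
Valid on: (F3).

(F3)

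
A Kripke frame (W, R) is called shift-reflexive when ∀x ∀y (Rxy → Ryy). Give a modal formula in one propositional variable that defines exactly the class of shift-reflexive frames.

This is shift-reflexivity; the standard corresponding axiom is T□: □(□q → q).
Suppose □(□q→q) is valid. Take Rxy and set V(q)={w : Ryw}. Then at y, □q holds; since □(□q→q) at x, □q→q at y, so q at y, i.e. Ryy.

□(□q → q)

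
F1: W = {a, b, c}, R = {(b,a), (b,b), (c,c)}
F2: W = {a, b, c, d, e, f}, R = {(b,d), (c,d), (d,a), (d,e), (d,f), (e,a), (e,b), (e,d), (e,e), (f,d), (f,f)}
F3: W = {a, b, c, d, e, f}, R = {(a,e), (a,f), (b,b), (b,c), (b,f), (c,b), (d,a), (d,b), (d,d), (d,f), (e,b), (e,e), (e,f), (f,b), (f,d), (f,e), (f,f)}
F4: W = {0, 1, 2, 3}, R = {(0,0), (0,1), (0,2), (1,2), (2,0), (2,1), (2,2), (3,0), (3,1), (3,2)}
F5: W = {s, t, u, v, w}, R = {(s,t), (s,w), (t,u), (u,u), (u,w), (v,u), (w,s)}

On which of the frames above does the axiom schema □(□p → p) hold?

none

This is the axiom for shift-reflexivity; its first-order frame correspondent is ∀x ∀y (Rxy → Ryy).
F1: fails — Rba but not Raa.
F2: fails — Reb but not Rbb.
F3: fails — Rbc but not Rcc.
F4: fails — R01 but not R11.
F5: fails — Ruw but not Rww.
Valid on no frame.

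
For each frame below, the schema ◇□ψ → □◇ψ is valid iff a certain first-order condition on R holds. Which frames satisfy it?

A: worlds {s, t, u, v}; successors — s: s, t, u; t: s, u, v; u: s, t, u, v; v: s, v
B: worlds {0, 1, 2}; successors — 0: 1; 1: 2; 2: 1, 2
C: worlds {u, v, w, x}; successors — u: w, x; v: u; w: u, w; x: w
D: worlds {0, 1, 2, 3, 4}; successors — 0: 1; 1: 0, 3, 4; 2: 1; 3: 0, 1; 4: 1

Frame correspondent (Sahlqvist): ∀x ∀y ∀z (Rxy ∧ Rxz → ∃w (Ryw ∧ Rzw)) — i.e. convergence.
A: condition met.
B: condition met.
C: condition met.
D: fails — R31 and R30 but 1 and 0 have no common successor.
Valid on: A, B, C.

A, B, C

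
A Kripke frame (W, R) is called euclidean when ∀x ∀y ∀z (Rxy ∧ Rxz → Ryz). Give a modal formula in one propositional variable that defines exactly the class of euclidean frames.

This is the Euclidean property; the standard corresponding axiom is 5: ◇q → □◇q.
Suppose ◇q→□◇q is valid. Take Rxy, Rxz and set V(q)={y}. Then ◇q at x, so □◇q at x, so ◇q at z, so some w with Rzw has q; w=y, i.e. Rzy. By symmetry of the argument, Ryz.

◇q → □◇q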